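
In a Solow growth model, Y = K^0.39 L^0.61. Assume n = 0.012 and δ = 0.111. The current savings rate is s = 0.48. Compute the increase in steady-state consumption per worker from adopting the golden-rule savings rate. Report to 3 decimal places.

The effective depreciation rate is n + δ = 0.012 + 0.111 = 0.123.
Current steady state (s = 0.48): k* = (0.48/0.123)^(1/0.61) ≈ 9.3197, y* = 9.3197^0.39 ≈ 2.3882, c* = (1−0.48)·2.3882 ≈ 1.2419.
Setting f'(k) = n+δ gives 0.39·k^(0.39−1) = 0.123, hence k_gold = (0.39/0.123)^(1/0.61) ≈ 6.6309.
y_gold = 6.6309^0.39 ≈ 2.0913, c_gold = y_gold − 0.123·k_gold ≈ 1.2757.
Gain: Δc = 1.2757 − 1.2419 ≈ 0.0338.

Δc ≈ 0.034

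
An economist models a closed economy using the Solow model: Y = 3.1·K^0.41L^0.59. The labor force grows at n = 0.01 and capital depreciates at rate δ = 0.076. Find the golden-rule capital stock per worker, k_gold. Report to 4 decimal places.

The effective depreciation rate is n + δ = 0.01 + 0.076 = 0.086.
Maximizing c = f(k) − (n+δ)·k gives f'(k) = n+δ, i.e. 0.41·3.1·k^(0.41−1) = 0.086, so k_gold = (0.41·3.1/0.086)^(1/0.59) ≈ 96.0401.

k_gold ≈ 96.0401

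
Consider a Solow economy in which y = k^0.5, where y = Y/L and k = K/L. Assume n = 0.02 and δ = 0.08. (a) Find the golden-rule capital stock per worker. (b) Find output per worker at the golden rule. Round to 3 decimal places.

(a) k_gold ≈ 25.000; (b) y_gold ≈ 5.000

Capital per worker breaks even when investment replaces (n + δ)·k; here n + δ = 0.1.
Maximizing c = f(k) − (n+δ)·k gives f'(k) = n+δ, i.e. 0.5·k^(0.5−1) = 0.1, so k_gold = (0.5/0.1)^(1/0.5) ≈ 25.0000.
y_gold = 25.0000^0.5 ≈ 5.0000.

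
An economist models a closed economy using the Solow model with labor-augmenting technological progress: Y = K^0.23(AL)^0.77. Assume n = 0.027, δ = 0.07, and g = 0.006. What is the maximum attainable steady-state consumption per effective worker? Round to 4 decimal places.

c_gold ≈ 0.9788

Capital per effective worker breaks even when investment replaces (n + g + δ)·k; here n + g + δ = 0.103.
Golden rule sets MPK = n+g+δ: 0.23·k^(0.23−1) = 0.103, so k_gold = (0.23/0.103)^(1/0.77) ≈ 2.8386.
y_gold = 2.8386^0.23 ≈ 1.2712.
c_gold = y_gold − (n+g+δ)·k_gold = 1.2712 − 0.103·2.8386 ≈ 0.9788.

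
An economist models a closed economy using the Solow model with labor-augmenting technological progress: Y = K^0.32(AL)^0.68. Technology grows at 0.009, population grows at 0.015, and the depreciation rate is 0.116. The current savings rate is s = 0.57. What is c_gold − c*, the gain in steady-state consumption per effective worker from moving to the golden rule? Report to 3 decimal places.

The effective depreciation rate is n + g + δ = 0.015 + 0.009 + 0.116 = 0.14.
Current steady state (s = 0.57): k* = (0.57/0.14)^(1/0.68) ≈ 7.8829, y* = 7.8829^0.32 ≈ 1.9362, c* = (1−0.57)·1.9362 ≈ 0.8325.
At the golden rule the marginal product of capital equals n+g+δ: 0.32·k^(0.32−1) = 0.14. Solving, k_gold = (0.32/0.14)^(1/0.68) ≈ 3.3727.
y_gold = 3.3727^0.32 ≈ 1.4755, c_gold = y_gold − 0.14·k_gold ≈ 1.0034.
Gain: Δc = 1.0034 − 0.8325 ≈ 0.1708.

Δc ≈ 0.171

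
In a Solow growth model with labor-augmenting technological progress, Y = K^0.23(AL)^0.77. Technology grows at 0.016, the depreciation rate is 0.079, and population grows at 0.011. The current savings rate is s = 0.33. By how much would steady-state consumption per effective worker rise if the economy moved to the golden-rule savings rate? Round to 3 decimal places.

Δc ≈ 0.030

Break-even investment rate: n + g + δ = 0.011 + 0.016 + 0.079 = 0.106.
Current steady state (s = 0.33): k* = (0.33/0.106)^(1/0.77) ≈ 4.3705, y* = 4.3705^0.23 ≈ 1.4039, c* = (1−0.33)·1.4039 ≈ 0.9406.
At the golden rule the marginal product of capital equals n+g+δ: 0.23·k^(0.23−1) = 0.106. Solving, k_gold = (0.23/0.106)^(1/0.77) ≈ 2.7347.
y_gold = 2.7347^0.23 ≈ 1.2603, c_gold = y_gold − 0.106·k_gold ≈ 0.9705.
Gain: Δc = 0.9705 − 0.9406 ≈ 0.0299.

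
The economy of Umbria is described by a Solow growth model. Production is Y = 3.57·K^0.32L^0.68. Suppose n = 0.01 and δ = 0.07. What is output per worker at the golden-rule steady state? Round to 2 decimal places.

Capital per worker breaks even when investment replaces (n + δ)·k; here n + δ = 0.08.
Golden rule sets MPK = n+δ: 0.32·3.57·k^(0.32−1) = 0.08, so k_gold = (0.32·3.57/0.08)^(1/0.68) ≈ 49.9034.
Output: y_gold = 3.57·k_gold^0.32 = 3.57·49.9034^0.32 ≈ 12.4758.

y_gold ≈ 12.48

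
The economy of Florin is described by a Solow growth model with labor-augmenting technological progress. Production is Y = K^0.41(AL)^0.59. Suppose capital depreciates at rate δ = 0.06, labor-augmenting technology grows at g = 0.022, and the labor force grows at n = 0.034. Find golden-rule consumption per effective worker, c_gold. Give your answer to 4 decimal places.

Break-even investment rate: n + g + δ = 0.034 + 0.022 + 0.06 = 0.116.
Maximizing c = f(k) − (n+g+δ)·k gives f'(k) = n+g+δ, i.e. 0.41·k^(0.41−1) = 0.116, so k_gold = (0.41/0.116)^(1/0.59) ≈ 8.4990.
y_gold = 8.4990^0.41 ≈ 2.4046.
c_gold = y_gold − (n+g+δ)·k_gold = 2.4046 − 0.116·8.4990 ≈ 1.4187.

c_gold ≈ 1.4187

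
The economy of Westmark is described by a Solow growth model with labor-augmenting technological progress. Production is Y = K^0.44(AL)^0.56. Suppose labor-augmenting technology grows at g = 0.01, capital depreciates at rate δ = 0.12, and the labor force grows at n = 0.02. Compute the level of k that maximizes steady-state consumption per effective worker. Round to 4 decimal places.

k_gold ≈ 6.8324

The effective depreciation rate is n + g + δ = 0.02 + 0.01 + 0.12 = 0.15.
At the golden rule the marginal product of capital equals n+g+δ: 0.44·k^(0.44−1) = 0.15. Solving, k_gold = (0.44/0.15)^(1/0.56) ≈ 6.8324.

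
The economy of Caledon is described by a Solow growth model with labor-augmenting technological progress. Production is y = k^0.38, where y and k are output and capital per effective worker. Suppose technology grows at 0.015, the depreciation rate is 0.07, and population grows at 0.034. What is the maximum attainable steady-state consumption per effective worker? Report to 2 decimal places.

c_gold ≈ 1.26

The effective depreciation rate is n + g + δ = 0.034 + 0.015 + 0.07 = 0.119.
Maximizing c = f(k) − (n+g+δ)·k gives f'(k) = n+g+δ, i.e. 0.38·k^(0.38−1) = 0.119, so k_gold = (0.38/0.119)^(1/0.62) ≈ 6.5056.
y_gold = 6.5056^0.38 ≈ 2.0373.
c_gold = y_gold − (n+g+δ)·k_gold = 2.0373 − 0.119·6.5056 ≈ 1.2631.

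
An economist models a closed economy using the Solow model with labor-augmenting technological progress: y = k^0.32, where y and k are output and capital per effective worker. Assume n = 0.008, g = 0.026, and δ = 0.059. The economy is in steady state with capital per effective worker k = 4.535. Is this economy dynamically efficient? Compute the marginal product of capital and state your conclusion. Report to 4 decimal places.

dynamically efficient; MPK ≈ 0.1145

Break-even investment rate: n + g + δ = 0.008 + 0.026 + 0.059 = 0.093.
MPK = 0.32·k^(0.32−1) = 0.32·4.535^(-0.68) ≈ 0.1145.
MPK > 0.093, so the economy is dynamically efficient (under-saving).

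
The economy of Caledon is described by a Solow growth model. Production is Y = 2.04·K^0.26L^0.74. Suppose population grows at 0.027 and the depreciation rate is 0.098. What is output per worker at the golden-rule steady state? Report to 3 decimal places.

Capital per worker breaks even when investment replaces (n + δ)·k; here n + δ = 0.125.
Golden rule sets MPK = n+δ: 0.26·2.04·k^(0.26−1) = 0.125, so k_gold = (0.26·2.04/0.125)^(1/0.74) ≈ 7.0507.
Output: y_gold = 2.04·k_gold^0.26 = 2.04·7.0507^0.26 ≈ 3.3898.

y_gold ≈ 3.390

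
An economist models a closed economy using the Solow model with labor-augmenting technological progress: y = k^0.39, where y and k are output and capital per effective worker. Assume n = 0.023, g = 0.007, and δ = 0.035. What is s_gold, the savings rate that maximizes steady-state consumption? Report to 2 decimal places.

The effective depreciation rate is n + g + δ = 0.023 + 0.007 + 0.035 = 0.065.
At the golden rule MPK = n+g+δ, and in any Cobb-Douglas steady state s = (n+g+δ)·k/y = MPK·k/y = capital's share 0.39.

s_gold = 0.39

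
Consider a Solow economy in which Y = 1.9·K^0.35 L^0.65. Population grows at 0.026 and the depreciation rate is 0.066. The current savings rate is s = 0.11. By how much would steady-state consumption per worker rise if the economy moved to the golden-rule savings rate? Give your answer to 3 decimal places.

Δc ≈ 0.952

n + δ = 0.026 + 0.066 = 0.092.
Current steady state (s = 0.11): k* = (0.11·1.9/0.092)^(1/0.65) ≈ 3.5338, y* = 1.9·3.5338^0.35 ≈ 2.9556, c* = (1−0.11)·2.9556 ≈ 2.6304.
At the golden rule the marginal product of capital equals n+δ: 0.35·1.9·k^(0.35−1) = 0.092. Solving, k_gold = (0.35·1.9/0.092)^(1/0.65) ≈ 20.9696.
y_gold = 1.9·20.9696^0.35 ≈ 5.5120, c_gold = y_gold − 0.092·k_gold ≈ 3.5828.
Gain: Δc = 3.5828 − 2.6304 ≈ 0.9524.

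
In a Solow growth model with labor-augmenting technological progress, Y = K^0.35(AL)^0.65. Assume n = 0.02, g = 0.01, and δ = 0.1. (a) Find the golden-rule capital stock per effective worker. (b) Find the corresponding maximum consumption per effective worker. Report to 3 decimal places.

Break-even investment rate: n + g + δ = 0.02 + 0.01 + 0.1 = 0.13.
At the golden rule the marginal product of capital equals n+g+δ: 0.35·k^(0.35−1) = 0.13. Solving, k_gold = (0.35/0.13)^(1/0.65) ≈ 4.5891.
y_gold = 4.5891^0.35 ≈ 1.7045; c_gold = y_gold − 0.13·k_gold ≈ 1.1079.

(a) k_gold ≈ 4.589; (b) c_gold ≈ 1.108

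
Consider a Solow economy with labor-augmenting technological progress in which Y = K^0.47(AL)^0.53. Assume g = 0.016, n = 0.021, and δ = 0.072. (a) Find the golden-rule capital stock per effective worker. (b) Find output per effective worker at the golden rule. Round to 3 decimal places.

(a) k_gold ≈ 15.758; (b) y_gold ≈ 3.654

The effective depreciation rate is n + g + δ = 0.021 + 0.016 + 0.072 = 0.109.
Golden rule sets MPK = n+g+δ: 0.47·k^(0.47−1) = 0.109, so k_gold = (0.47/0.109)^(1/0.53) ≈ 15.7577.
y_gold = 15.7577^0.47 ≈ 3.6544.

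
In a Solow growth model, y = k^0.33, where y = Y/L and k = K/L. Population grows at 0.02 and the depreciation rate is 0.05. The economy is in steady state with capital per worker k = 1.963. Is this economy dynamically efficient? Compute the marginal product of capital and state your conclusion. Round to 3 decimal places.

dynamically efficient; MPK ≈ 0.210

Capital per worker breaks even when investment replaces (n + δ)·k; here n + δ = 0.07.
MPK = 0.33·k^(0.33−1) = 0.33·1.963^(-0.67) ≈ 0.2100.
MPK > 0.07, so the economy is dynamically efficient (under-saving).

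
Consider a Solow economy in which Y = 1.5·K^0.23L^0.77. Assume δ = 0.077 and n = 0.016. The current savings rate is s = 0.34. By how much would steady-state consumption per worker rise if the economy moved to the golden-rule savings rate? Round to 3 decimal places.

Δc ≈ 0.063

Capital per worker breaks even when investment replaces (n + δ)·k; here n + δ = 0.093.
Current steady state (s = 0.34): k* = (0.34·1.5/0.093)^(1/0.77) ≈ 9.1170, y* = 1.5·9.1170^0.23 ≈ 2.4938, c* = (1−0.34)·2.4938 ≈ 1.6459.
Setting f'(k) = n+δ gives 0.23·1.5·k^(0.23−1) = 0.093, hence k_gold = (0.23·1.5/0.093)^(1/0.77) ≈ 5.4878.
y_gold = 1.5·5.4878^0.23 ≈ 2.2190, c_gold = y_gold − 0.093·k_gold ≈ 1.7086.
Gain: Δc = 1.7086 − 1.6459 ≈ 0.0627.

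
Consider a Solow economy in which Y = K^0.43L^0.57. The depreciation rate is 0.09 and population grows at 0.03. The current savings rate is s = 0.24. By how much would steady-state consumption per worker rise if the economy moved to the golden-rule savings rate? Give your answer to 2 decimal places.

Δc ≈ 0.21

Capital per worker breaks even when investment replaces (n + δ)·k; here n + δ = 0.12.
Current steady state (s = 0.24): k* = (0.24/0.12)^(1/0.57) ≈ 3.3738, y* = 3.3738^0.43 ≈ 1.6869, c* = (1−0.24)·1.6869 ≈ 1.2821.
At the golden rule the marginal product of capital equals n+δ: 0.43·k^(0.43−1) = 0.12. Solving, k_gold = (0.43/0.12)^(1/0.57) ≈ 9.3850.
y_gold = 9.3850^0.43 ≈ 2.6191, c_gold = y_gold − 0.12·k_gold ≈ 1.4929.
Gain: Δc = 1.4929 − 1.2821 ≈ 0.2108.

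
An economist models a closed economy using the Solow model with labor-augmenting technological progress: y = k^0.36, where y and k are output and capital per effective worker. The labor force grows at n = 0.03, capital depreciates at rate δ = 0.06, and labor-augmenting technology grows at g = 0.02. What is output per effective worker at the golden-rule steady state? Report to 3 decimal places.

Capital per effective worker breaks even when investment replaces (n + g + δ)·k; here n + g + δ = 0.11.
Golden rule sets MPK = n+g+δ: 0.36·k^(0.36−1) = 0.11, so k_gold = (0.36/0.11)^(1/0.64) ≈ 6.3760.
Output: y_gold = k_gold^0.36 = 6.3760^0.36 ≈ 1.9482.

y_gold ≈ 1.948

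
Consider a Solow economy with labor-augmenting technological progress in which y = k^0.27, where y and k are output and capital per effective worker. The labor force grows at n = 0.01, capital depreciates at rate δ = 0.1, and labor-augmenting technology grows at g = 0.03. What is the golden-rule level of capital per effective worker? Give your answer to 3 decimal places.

n + g + δ = 0.01 + 0.03 + 0.1 = 0.14.
At the golden rule the marginal product of capital equals n+g+δ: 0.27·k^(0.27−1) = 0.14. Solving, k_gold = (0.27/0.14)^(1/0.73) ≈ 2.4589.

k_gold ≈ 2.459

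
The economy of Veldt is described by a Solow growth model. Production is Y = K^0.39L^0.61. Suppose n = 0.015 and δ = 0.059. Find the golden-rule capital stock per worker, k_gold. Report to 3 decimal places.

k_gold ≈ 15.252

n + δ = 0.015 + 0.059 = 0.074.
Maximizing c = f(k) − (n+δ)·k gives f'(k) = n+δ, i.e. 0.39·k^(0.39−1) = 0.074, so k_gold = (0.39/0.074)^(1/0.61) ≈ 15.2522.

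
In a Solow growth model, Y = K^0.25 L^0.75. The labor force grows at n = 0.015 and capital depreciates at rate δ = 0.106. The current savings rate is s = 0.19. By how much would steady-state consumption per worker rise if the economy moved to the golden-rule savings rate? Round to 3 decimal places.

Δc ≈ 0.014

n + δ = 0.015 + 0.106 = 0.121.
Current steady state (s = 0.19): k* = (0.19/0.121)^(1/0.75) ≈ 1.8251, y* = 1.8251^0.25 ≈ 1.1623, c* = (1−0.19)·1.1623 ≈ 0.9415.
At the golden rule the marginal product of capital equals n+δ: 0.25·k^(0.25−1) = 0.121. Solving, k_gold = (0.25/0.121)^(1/0.75) ≈ 2.6315.
y_gold = 2.6315^0.25 ≈ 1.2737, c_gold = y_gold − 0.121·k_gold ≈ 0.9552.
Gain: Δc = 0.9552 − 0.9415 ≈ 0.0138.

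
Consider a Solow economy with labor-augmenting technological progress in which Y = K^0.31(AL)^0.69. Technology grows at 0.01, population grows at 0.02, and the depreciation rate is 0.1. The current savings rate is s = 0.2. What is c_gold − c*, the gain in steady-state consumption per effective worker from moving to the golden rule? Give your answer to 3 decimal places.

The effective depreciation rate is n + g + δ = 0.02 + 0.01 + 0.1 = 0.13.
Current steady state (s = 0.2): k* = (0.2/0.13)^(1/0.69) ≈ 1.8670, y* = 1.8670^0.31 ≈ 1.2135, c* = (1−0.2)·1.2135 ≈ 0.9708.
Golden rule sets MPK = n+g+δ: 0.31·k^(0.31−1) = 0.13, so k_gold = (0.31/0.13)^(1/0.69) ≈ 3.5236.
y_gold = 3.5236^0.31 ≈ 1.4776, c_gold = y_gold − 0.13·k_gold ≈ 1.0196.
Gain: Δc = 1.0196 − 0.9708 ≈ 0.0487.

Δc ≈ 0.049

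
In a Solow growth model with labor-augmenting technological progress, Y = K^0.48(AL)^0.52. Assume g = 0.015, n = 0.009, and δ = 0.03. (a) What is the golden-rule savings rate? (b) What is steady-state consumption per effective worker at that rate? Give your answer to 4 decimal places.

The effective depreciation rate is n + g + δ = 0.009 + 0.015 + 0.03 = 0.054.
For Cobb-Douglas, s_gold equals capital's share: s_gold = 0.48.
Golden rule sets MPK = n+g+δ: 0.48·k^(0.48−1) = 0.054, so k_gold = (0.48/0.054)^(1/0.52) ≈ 66.7893.
y_gold = 66.7893^0.48 ≈ 7.5138; c_gold = (1−0.48)·y_gold ≈ 3.9072.

(a) s_gold = 0.4800; (b) c_gold ≈ 3.9072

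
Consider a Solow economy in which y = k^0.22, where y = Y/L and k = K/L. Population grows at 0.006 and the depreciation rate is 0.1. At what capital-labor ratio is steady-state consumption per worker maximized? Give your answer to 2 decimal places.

k_gold ≈ 2.55

n + δ = 0.006 + 0.1 = 0.106.
Setting f'(k) = n+δ gives 0.22·k^(0.22−1) = 0.106, hence k_gold = (0.22/0.106)^(1/0.78) ≈ 2.5501.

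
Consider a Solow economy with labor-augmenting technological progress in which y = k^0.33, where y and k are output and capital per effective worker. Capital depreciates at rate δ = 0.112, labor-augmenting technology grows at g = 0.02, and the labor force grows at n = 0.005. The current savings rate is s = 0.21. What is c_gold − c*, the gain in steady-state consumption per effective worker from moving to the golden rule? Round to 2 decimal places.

n + g + δ = 0.005 + 0.02 + 0.112 = 0.137.
Current steady state (s = 0.21): k* = (0.21/0.137)^(1/0.67) ≈ 1.8918, y* = 1.8918^0.33 ≈ 1.2341, c* = (1−0.21)·1.2341 ≈ 0.9750.
Maximizing c = f(k) − (n+g+δ)·k gives f'(k) = n+g+δ, i.e. 0.33·k^(0.33−1) = 0.137, so k_gold = (0.33/0.137)^(1/0.67) ≈ 3.7140.
y_gold = 3.7140^0.33 ≈ 1.5419, c_gold = y_gold − 0.137·k_gold ≈ 1.0331.
Gain: Δc = 1.0331 − 0.9750 ≈ 0.0581.

Δc ≈ 0.06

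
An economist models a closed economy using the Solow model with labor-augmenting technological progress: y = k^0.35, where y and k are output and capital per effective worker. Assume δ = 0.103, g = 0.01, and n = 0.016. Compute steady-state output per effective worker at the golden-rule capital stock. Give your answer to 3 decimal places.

The effective depreciation rate is n + g + δ = 0.016 + 0.01 + 0.103 = 0.129.
At the golden rule the marginal product of capital equals n+g+δ: 0.35·k^(0.35−1) = 0.129. Solving, k_gold = (0.35/0.129)^(1/0.65) ≈ 4.6440.
Output: y_gold = k_gold^0.35 = 4.6440^0.35 ≈ 1.7116.

y_gold ≈ 1.712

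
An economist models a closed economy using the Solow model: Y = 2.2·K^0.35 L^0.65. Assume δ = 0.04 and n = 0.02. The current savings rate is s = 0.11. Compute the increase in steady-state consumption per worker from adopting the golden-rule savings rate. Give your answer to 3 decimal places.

Δc ≈ 1.502

Capital per worker breaks even when investment replaces (n + δ)·k; here n + δ = 0.06.
Current steady state (s = 0.11): k* = (0.11·2.2/0.06)^(1/0.65) ≈ 8.5466, y* = 2.2·8.5466^0.35 ≈ 4.6618, c* = (1−0.11)·4.6618 ≈ 4.1490.
Setting f'(k) = n+δ gives 0.35·2.2·k^(0.35−1) = 0.06, hence k_gold = (0.35·2.2/0.06)^(1/0.65) ≈ 50.7151.
y_gold = 2.2·50.7151^0.35 ≈ 8.6940, c_gold = y_gold − 0.06·k_gold ≈ 5.6511.
Gain: Δc = 5.6511 − 4.1490 ≈ 1.5022.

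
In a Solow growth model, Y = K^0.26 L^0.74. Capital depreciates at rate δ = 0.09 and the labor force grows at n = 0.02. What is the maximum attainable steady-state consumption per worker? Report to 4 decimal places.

c_gold ≈ 1.0011

The effective depreciation rate is n + δ = 0.02 + 0.09 = 0.11.
Maximizing c = f(k) − (n+δ)·k gives f'(k) = n+δ, i.e. 0.26·k^(0.26−1) = 0.11, so k_gold = (0.26/0.11)^(1/0.74) ≈ 3.1977.
y_gold = 3.1977^0.26 ≈ 1.3529.
c_gold = y_gold − (n+δ)·k_gold = 1.3529 − 0.11·3.1977 ≈ 1.0011.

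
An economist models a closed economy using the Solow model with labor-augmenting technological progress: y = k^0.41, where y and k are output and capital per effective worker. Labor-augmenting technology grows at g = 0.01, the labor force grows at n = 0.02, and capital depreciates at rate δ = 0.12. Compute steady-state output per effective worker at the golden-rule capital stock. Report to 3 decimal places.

y_gold ≈ 2.011

Break-even investment rate: n + g + δ = 0.02 + 0.01 + 0.12 = 0.15.
Maximizing c = f(k) − (n+g+δ)·k gives f'(k) = n+g+δ, i.e. 0.41·k^(0.41−1) = 0.15, so k_gold = (0.41/0.15)^(1/0.59) ≈ 5.4974.
Output: y_gold = k_gold^0.41 = 5.4974^0.41 ≈ 2.0112.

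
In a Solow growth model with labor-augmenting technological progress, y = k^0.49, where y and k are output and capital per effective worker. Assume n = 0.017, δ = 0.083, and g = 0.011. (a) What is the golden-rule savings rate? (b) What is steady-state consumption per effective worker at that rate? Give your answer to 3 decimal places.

n + g + δ = 0.017 + 0.011 + 0.083 = 0.111.
For Cobb-Douglas, s_gold equals capital's share: s_gold = 0.49.
Setting f'(k) = n+g+δ gives 0.49·k^(0.49−1) = 0.111, hence k_gold = (0.49/0.111)^(1/0.51) ≈ 18.3847.
y_gold = 18.3847^0.49 ≈ 4.1647; c_gold = (1−0.49)·y_gold ≈ 2.1240.

(a) s_gold = 0.490; (b) c_gold ≈ 2.124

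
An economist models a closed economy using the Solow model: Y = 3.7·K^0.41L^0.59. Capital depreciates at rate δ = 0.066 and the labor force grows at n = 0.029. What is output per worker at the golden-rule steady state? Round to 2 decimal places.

y_gold ≈ 25.37

n + δ = 0.029 + 0.066 = 0.095.
Golden rule sets MPK = n+δ: 0.41·3.7·k^(0.41−1) = 0.095, so k_gold = (0.41·3.7/0.095)^(1/0.59) ≈ 109.5033.
Output: y_gold = 3.7·k_gold^0.41 = 3.7·109.5033^0.41 ≈ 25.3727.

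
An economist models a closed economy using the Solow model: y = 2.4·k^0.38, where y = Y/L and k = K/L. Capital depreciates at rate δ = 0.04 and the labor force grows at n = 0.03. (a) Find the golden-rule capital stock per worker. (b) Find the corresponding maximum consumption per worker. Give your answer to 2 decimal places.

Break-even investment rate: n + δ = 0.03 + 0.04 = 0.07.
Setting f'(k) = n+δ gives 0.38·2.4·k^(0.38−1) = 0.07, hence k_gold = (0.38·2.4/0.07)^(1/0.62) ≈ 62.8378.
y_gold = 2.4·62.8378^0.38 ≈ 11.5754; c_gold = y_gold − 0.07·k_gold ≈ 7.1767.

(a) k_gold ≈ 62.84; (b) c_gold ≈ 7.18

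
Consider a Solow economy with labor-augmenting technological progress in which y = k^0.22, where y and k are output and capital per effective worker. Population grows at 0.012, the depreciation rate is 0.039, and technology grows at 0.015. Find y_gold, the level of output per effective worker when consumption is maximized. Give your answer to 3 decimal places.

The effective depreciation rate is n + g + δ = 0.012 + 0.015 + 0.039 = 0.066.
Setting f'(k) = n+g+δ gives 0.22·k^(0.22−1) = 0.066, hence k_gold = (0.22/0.066)^(1/0.78) ≈ 4.6812.
Output: y_gold = k_gold^0.22 = 4.6812^0.22 ≈ 1.4044.

y_gold ≈ 1.404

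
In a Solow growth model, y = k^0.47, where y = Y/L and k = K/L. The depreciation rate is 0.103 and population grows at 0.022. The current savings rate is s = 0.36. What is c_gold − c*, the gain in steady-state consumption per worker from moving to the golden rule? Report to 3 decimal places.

Δc ≈ 0.080

Break-even investment rate: n + δ = 0.022 + 0.103 = 0.125.
Current steady state (s = 0.36): k* = (0.36/0.125)^(1/0.53) ≈ 7.3583, y* = 7.3583^0.47 ≈ 2.5550, c* = (1−0.36)·2.5550 ≈ 1.6352.
Setting f'(k) = n+δ gives 0.47·k^(0.47−1) = 0.125, hence k_gold = (0.47/0.125)^(1/0.53) ≈ 12.1691.
y_gold = 12.1691^0.47 ≈ 3.2365, c_gold = y_gold − 0.125·k_gold ≈ 1.7153.
Gain: Δc = 1.7153 − 1.6352 ≈ 0.0802.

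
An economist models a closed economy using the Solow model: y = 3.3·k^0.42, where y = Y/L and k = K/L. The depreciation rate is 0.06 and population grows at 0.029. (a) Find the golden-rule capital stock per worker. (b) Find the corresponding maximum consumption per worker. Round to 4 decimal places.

Capital per worker breaks even when investment replaces (n + δ)·k; here n + δ = 0.089.
Setting f'(k) = n+δ gives 0.42·3.3·k^(0.42−1) = 0.089, hence k_gold = (0.42·3.3/0.089)^(1/0.58) ≈ 113.7145.
y_gold = 3.3·113.7145^0.42 ≈ 24.0966; c_gold = y_gold − 0.089·k_gold ≈ 13.9761.

(a) k_gold ≈ 113.7145; (b) c_gold ≈ 13.9761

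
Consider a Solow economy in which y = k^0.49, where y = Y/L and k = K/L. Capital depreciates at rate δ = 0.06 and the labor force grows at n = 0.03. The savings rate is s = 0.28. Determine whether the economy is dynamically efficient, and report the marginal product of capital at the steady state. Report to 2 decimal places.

dynamically efficient; MPK ≈ 0.16

The effective depreciation rate is n + δ = 0.03 + 0.06 = 0.09.
Steady-state k*: s·k^0.49 = 0.09·k gives k* = (0.28/0.09)^(1/0.51) ≈ 9.2577.
MPK = 0.49·9.2577^(-0.51) ≈ 0.1575.
MPK > n+δ = 0.09, so the economy is dynamically efficient (under-saving).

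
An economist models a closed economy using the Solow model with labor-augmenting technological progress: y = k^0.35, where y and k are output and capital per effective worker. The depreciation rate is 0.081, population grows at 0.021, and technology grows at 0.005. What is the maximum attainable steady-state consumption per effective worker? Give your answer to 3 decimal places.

Capital per effective worker breaks even when investment replaces (n + g + δ)·k; here n + g + δ = 0.107.
Golden rule sets MPK = n+g+δ: 0.35·k^(0.35−1) = 0.107, so k_gold = (0.35/0.107)^(1/0.65) ≈ 6.1919.
y_gold = 6.1919^0.35 ≈ 1.8929.
c_gold = y_gold − (n+g+δ)·k_gold = 1.8929 − 0.107·6.1919 ≈ 1.2304.

c_gold ≈ 1.230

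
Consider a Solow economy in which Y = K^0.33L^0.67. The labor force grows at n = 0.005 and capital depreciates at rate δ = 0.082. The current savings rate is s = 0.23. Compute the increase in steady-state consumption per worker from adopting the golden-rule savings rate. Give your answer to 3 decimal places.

Break-even investment rate: n + δ = 0.005 + 0.082 = 0.087.
Current steady state (s = 0.23): k* = (0.23/0.087)^(1/0.67) ≈ 4.2674, y* = 4.2674^0.33 ≈ 1.6142, c* = (1−0.23)·1.6142 ≈ 1.2429.
At the golden rule the marginal product of capital equals n+δ: 0.33·k^(0.33−1) = 0.087. Solving, k_gold = (0.33/0.087)^(1/0.67) ≈ 7.3143.
y_gold = 7.3143^0.33 ≈ 1.9283, c_gold = y_gold − 0.087·k_gold ≈ 1.2920.
Gain: Δc = 1.2920 − 1.2429 ≈ 0.0490.

Δc ≈ 0.049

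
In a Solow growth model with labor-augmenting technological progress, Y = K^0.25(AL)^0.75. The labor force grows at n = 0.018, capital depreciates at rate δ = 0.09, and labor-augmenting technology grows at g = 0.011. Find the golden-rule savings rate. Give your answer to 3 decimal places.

Capital per effective worker breaks even when investment replaces (n + g + δ)·k; here n + g + δ = 0.119.
At the golden rule MPK = n+g+δ, and in any Cobb-Douglas steady state s = (n+g+δ)·k/y = MPK·k/y = capital's share 0.25.

s_gold = 0.250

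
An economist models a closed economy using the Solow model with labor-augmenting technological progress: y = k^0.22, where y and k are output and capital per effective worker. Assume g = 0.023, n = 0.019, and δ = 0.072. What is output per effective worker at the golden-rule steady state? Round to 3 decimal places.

y_gold ≈ 1.204

n + g + δ = 0.019 + 0.023 + 0.072 = 0.114.
At the golden rule the marginal product of capital equals n+g+δ: 0.22·k^(0.22−1) = 0.114. Solving, k_gold = (0.22/0.114)^(1/0.78) ≈ 2.3230.
Output: y_gold = k_gold^0.22 = 2.3230^0.22 ≈ 1.2037.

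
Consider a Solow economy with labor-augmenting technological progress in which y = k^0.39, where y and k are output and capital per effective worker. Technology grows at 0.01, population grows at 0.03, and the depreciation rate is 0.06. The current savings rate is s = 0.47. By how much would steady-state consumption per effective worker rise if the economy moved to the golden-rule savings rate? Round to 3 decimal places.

Δc ≈ 0.031

Break-even investment rate: n + g + δ = 0.03 + 0.01 + 0.06 = 0.1.
Current steady state (s = 0.47): k* = (0.47/0.1)^(1/0.61) ≈ 12.6415, y* = 12.6415^0.39 ≈ 2.6897, c* = (1−0.47)·2.6897 ≈ 1.4255.
Golden rule sets MPK = n+g+δ: 0.39·k^(0.39−1) = 0.1, so k_gold = (0.39/0.1)^(1/0.61) ≈ 9.3102.
y_gold = 9.3102^0.39 ≈ 2.3872, c_gold = y_gold − 0.1·k_gold ≈ 1.4562.
Gain: Δc = 1.4562 − 1.4255 ≈ 0.0307.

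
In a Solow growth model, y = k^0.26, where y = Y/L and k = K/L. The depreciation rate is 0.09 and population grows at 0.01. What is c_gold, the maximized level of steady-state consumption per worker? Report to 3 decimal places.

n + δ = 0.01 + 0.09 = 0.1.
Setting f'(k) = n+δ gives 0.26·k^(0.26−1) = 0.1, hence k_gold = (0.26/0.1)^(1/0.74) ≈ 3.6373.
y_gold = 3.6373^0.26 ≈ 1.3989.
c_gold = y_gold − (n+δ)·k_gold = 1.3989 − 0.1·3.6373 ≈ 1.0352.

c_gold ≈ 1.035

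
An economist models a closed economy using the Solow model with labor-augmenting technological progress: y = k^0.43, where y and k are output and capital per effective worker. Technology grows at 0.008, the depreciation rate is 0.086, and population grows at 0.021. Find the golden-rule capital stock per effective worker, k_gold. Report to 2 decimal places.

k_gold ≈ 10.11

Break-even investment rate: n + g + δ = 0.021 + 0.008 + 0.086 = 0.115.
Setting f'(k) = n+g+δ gives 0.43·k^(0.43−1) = 0.115, hence k_gold = (0.43/0.115)^(1/0.57) ≈ 10.1126.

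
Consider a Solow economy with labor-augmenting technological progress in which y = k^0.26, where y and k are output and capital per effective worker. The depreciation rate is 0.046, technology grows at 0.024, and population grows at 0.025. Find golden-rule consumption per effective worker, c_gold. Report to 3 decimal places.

c_gold ≈ 1.054

n + g + δ = 0.025 + 0.024 + 0.046 = 0.095.
Setting f'(k) = n+g+δ gives 0.26·k^(0.26−1) = 0.095, hence k_gold = (0.26/0.095)^(1/0.74) ≈ 3.8983.
y_gold = 3.8983^0.26 ≈ 1.4244.
c_gold = y_gold − (n+g+δ)·k_gold = 1.4244 − 0.095·3.8983 ≈ 1.0540.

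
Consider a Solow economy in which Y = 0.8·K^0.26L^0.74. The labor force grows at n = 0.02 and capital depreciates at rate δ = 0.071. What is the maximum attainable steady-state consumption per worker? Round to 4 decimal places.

c_gold ≈ 0.7915

Capital per worker breaks even when investment replaces (n + δ)·k; here n + δ = 0.091.
Golden rule sets MPK = n+δ: 0.26·0.8·k^(0.26−1) = 0.091, so k_gold = (0.26·0.8/0.091)^(1/0.74) ≈ 3.0561.
y_gold = 0.8·3.0561^0.26 ≈ 1.0696.
c_gold = y_gold − (n+δ)·k_gold = 1.0696 − 0.091·3.0561 ≈ 0.7915.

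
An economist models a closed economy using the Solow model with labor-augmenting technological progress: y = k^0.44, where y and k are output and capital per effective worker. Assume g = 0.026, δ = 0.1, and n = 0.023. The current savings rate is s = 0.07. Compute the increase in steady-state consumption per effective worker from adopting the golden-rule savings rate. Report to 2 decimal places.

The effective depreciation rate is n + g + δ = 0.023 + 0.026 + 0.1 = 0.149.
Current steady state (s = 0.07): k* = (0.07/0.149)^(1/0.56) ≈ 0.2595, y* = 0.2595^0.44 ≈ 0.5524, c* = (1−0.07)·0.5524 ≈ 0.5137.
At the golden rule the marginal product of capital equals n+g+δ: 0.44·k^(0.44−1) = 0.149. Solving, k_gold = (0.44/0.149)^(1/0.56) ≈ 6.9145.
y_gold = 6.9145^0.44 ≈ 2.3415, c_gold = y_gold − 0.149·k_gold ≈ 1.3112.
Gain: Δc = 1.3112 − 0.5137 ≈ 0.7976.

Δc ≈ 0.80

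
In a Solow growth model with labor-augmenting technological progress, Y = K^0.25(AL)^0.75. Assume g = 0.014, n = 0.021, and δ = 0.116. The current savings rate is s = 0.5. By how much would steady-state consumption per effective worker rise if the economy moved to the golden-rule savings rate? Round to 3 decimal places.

Break-even investment rate: n + g + δ = 0.021 + 0.014 + 0.116 = 0.151.
Current steady state (s = 0.5): k* = (0.5/0.151)^(1/0.75) ≈ 4.9354, y* = 4.9354^0.25 ≈ 1.4905, c* = (1−0.5)·1.4905 ≈ 0.7452.
Maximizing c = f(k) − (n+g+δ)·k gives f'(k) = n+g+δ, i.e. 0.25·k^(0.25−1) = 0.151, so k_gold = (0.25/0.151)^(1/0.75) ≈ 1.9586.
y_gold = 1.9586^0.25 ≈ 1.1830, c_gold = y_gold − 0.151·k_gold ≈ 0.8873.
Gain: Δc = 0.8873 − 0.7452 ≈ 0.1420.

Δc ≈ 0.142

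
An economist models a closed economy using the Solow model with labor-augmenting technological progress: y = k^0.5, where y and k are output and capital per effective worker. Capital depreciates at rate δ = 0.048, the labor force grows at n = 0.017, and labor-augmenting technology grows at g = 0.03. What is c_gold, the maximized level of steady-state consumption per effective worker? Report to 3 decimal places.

c_gold ≈ 2.632

The effective depreciation rate is n + g + δ = 0.017 + 0.03 + 0.048 = 0.095.
Setting f'(k) = n+g+δ gives 0.5·k^(0.5−1) = 0.095, hence k_gold = (0.5/0.095)^(1/0.5) ≈ 27.7008.
y_gold = 27.7008^0.5 ≈ 5.2632.
c_gold = y_gold − (n+g+δ)·k_gold = 5.2632 − 0.095·27.7008 ≈ 2.6316.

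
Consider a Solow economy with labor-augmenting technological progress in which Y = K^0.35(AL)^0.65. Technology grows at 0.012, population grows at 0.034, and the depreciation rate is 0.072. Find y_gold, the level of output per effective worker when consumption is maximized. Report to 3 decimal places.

n + g + δ = 0.034 + 0.012 + 0.072 = 0.118.
Golden rule sets MPK = n+g+δ: 0.35·k^(0.35−1) = 0.118, so k_gold = (0.35/0.118)^(1/0.65) ≈ 5.3265.
Output: y_gold = k_gold^0.35 = 5.3265^0.35 ≈ 1.7958.

y_gold ≈ 1.796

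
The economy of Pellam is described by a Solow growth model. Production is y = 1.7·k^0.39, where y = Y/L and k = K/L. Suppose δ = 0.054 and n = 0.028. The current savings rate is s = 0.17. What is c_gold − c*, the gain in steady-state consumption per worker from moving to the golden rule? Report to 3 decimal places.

Δc ≈ 0.788

n + δ = 0.028 + 0.054 = 0.082.
Current steady state (s = 0.17): k* = (0.17·1.7/0.082)^(1/0.61) ≈ 7.8860, y* = 1.7·7.8860^0.39 ≈ 3.8039, c* = (1−0.17)·3.8039 ≈ 3.1572.
Maximizing c = f(k) − (n+δ)·k gives f'(k) = n+δ, i.e. 0.39·1.7·k^(0.39−1) = 0.082, so k_gold = (0.39·1.7/0.082)^(1/0.61) ≈ 30.7633.
y_gold = 1.7·30.7633^0.39 ≈ 6.4682, c_gold = y_gold − 0.082·k_gold ≈ 3.9456.
Gain: Δc = 3.9456 − 3.1572 ≈ 0.7884.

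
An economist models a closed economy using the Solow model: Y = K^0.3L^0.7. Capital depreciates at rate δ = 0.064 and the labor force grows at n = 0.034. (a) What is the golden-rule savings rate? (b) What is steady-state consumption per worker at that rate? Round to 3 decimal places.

(a) s_gold = 0.300; (b) c_gold ≈ 1.131

Capital per worker breaks even when investment replaces (n + δ)·k; here n + δ = 0.098.
For Cobb-Douglas, s_gold equals capital's share: s_gold = 0.3.
Maximizing c = f(k) − (n+δ)·k gives f'(k) = n+δ, i.e. 0.3·k^(0.3−1) = 0.098, so k_gold = (0.3/0.098)^(1/0.7) ≈ 4.9447.
y_gold = 4.9447^0.3 ≈ 1.6153; c_gold = (1−0.3)·y_gold ≈ 1.1307.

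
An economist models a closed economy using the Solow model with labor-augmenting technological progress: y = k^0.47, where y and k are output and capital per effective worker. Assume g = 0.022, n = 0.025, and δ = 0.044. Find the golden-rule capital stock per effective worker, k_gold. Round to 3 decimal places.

The effective depreciation rate is n + g + δ = 0.025 + 0.022 + 0.044 = 0.091.
Setting f'(k) = n+g+δ gives 0.47·k^(0.47−1) = 0.091, hence k_gold = (0.47/0.091)^(1/0.53) ≈ 22.1508.

k_gold ≈ 22.151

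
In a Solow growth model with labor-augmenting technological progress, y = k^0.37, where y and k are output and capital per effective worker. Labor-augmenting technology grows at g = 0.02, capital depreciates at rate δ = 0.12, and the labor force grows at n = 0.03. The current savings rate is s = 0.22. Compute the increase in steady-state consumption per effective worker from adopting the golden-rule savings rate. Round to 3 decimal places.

Δc ≈ 0.087

n + g + δ = 0.03 + 0.02 + 0.12 = 0.17.
Current steady state (s = 0.22): k* = (0.22/0.17)^(1/0.63) ≈ 1.5057, y* = 1.5057^0.37 ≈ 1.1635, c* = (1−0.22)·1.1635 ≈ 0.9075.
At the golden rule the marginal product of capital equals n+g+δ: 0.37·k^(0.37−1) = 0.17. Solving, k_gold = (0.37/0.17)^(1/0.63) ≈ 3.4365.
y_gold = 3.4365^0.37 ≈ 1.5789, c_gold = y_gold − 0.17·k_gold ≈ 0.9947.
Gain: Δc = 0.9947 − 0.9075 ≈ 0.0872.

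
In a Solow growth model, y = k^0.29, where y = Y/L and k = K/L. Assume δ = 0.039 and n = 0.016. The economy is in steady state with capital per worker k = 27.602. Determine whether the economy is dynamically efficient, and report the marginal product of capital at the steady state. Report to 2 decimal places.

The effective depreciation rate is n + δ = 0.016 + 0.039 = 0.055.
MPK = 0.29·k^(0.29−1) = 0.29·27.602^(-0.71) ≈ 0.0275.
MPK < 0.055, so the economy is dynamically inefficient (over-saving).

dynamically inefficient; MPK ≈ 0.03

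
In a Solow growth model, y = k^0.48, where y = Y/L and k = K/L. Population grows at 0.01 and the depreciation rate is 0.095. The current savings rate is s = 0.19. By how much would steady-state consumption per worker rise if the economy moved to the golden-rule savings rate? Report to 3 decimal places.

Capital per worker breaks even when investment replaces (n + δ)·k; here n + δ = 0.105.
Current steady state (s = 0.19): k* = (0.19/0.105)^(1/0.52) ≈ 3.1284, y* = 3.1284^0.48 ≈ 1.7288, c* = (1−0.19)·1.7288 ≈ 1.4004.
Setting f'(k) = n+δ gives 0.48·k^(0.48−1) = 0.105, hence k_gold = (0.48/0.105)^(1/0.52) ≈ 18.5922.
y_gold = 18.5922^0.48 ≈ 4.0670, c_gold = y_gold − 0.105·k_gold ≈ 2.1149.
Gain: Δc = 2.1149 − 1.4004 ≈ 0.7145.

Δc ≈ 0.715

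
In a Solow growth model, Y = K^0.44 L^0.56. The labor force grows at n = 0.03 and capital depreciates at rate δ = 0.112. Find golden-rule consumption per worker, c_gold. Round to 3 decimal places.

n + δ = 0.03 + 0.112 = 0.142.
At the golden rule the marginal product of capital equals n+δ: 0.44·k^(0.44−1) = 0.142. Solving, k_gold = (0.44/0.142)^(1/0.56) ≈ 7.5349.
y_gold = 7.5349^0.44 ≈ 2.4317.
c_gold = y_gold − (n+δ)·k_gold = 2.4317 − 0.142·7.5349 ≈ 1.3618.

c_gold ≈ 1.362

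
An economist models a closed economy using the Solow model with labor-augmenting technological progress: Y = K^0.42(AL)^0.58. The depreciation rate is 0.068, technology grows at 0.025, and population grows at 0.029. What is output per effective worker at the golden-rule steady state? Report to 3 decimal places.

Break-even investment rate: n + g + δ = 0.029 + 0.025 + 0.068 = 0.122.
Setting f'(k) = n+g+δ gives 0.42·k^(0.42−1) = 0.122, hence k_gold = (0.42/0.122)^(1/0.58) ≈ 8.4270.
Output: y_gold = k_gold^0.42 = 8.4270^0.42 ≈ 2.4478.

y_gold ≈ 2.448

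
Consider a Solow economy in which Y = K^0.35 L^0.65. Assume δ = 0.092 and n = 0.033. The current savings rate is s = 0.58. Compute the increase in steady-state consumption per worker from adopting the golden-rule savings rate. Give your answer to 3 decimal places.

Δc ≈ 0.172

The effective depreciation rate is n + δ = 0.033 + 0.092 = 0.125.
Current steady state (s = 0.58): k* = (0.58/0.125)^(1/0.65) ≈ 10.6026, y* = 10.6026^0.35 ≈ 2.2850, c* = (1−0.58)·2.2850 ≈ 0.9597.
Setting f'(k) = n+δ gives 0.35·k^(0.35−1) = 0.125, hence k_gold = (0.35/0.125)^(1/0.65) ≈ 4.8746.
y_gold = 4.8746^0.35 ≈ 1.7409, c_gold = y_gold − 0.125·k_gold ≈ 1.1316.
Gain: Δc = 1.1316 − 0.9597 ≈ 0.1719.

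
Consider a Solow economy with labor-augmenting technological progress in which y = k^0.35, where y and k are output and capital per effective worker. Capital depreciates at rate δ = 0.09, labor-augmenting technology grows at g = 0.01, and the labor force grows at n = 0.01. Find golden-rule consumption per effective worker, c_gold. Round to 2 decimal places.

Capital per effective worker breaks even when investment replaces (n + g + δ)·k; here n + g + δ = 0.11.
Setting f'(k) = n+g+δ gives 0.35·k^(0.35−1) = 0.11, hence k_gold = (0.35/0.11)^(1/0.65) ≈ 5.9340.
y_gold = 5.9340^0.35 ≈ 1.8650.
c_gold = y_gold − (n+g+δ)·k_gold = 1.8650 − 0.11·5.9340 ≈ 1.2122.

c_gold ≈ 1.21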